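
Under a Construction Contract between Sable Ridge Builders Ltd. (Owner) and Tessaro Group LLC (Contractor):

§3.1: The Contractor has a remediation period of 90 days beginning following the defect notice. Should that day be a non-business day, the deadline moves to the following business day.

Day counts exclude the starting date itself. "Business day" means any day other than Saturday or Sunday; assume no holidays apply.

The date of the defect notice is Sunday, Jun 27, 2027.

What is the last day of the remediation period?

The last day of the remediation period: Jun 27, 2027 + 90 days = Sep 25, 2027. That falls on a Saturday, so it rolls to the next business day, Monday, Sep 27, 2027.

Sep 27, 2027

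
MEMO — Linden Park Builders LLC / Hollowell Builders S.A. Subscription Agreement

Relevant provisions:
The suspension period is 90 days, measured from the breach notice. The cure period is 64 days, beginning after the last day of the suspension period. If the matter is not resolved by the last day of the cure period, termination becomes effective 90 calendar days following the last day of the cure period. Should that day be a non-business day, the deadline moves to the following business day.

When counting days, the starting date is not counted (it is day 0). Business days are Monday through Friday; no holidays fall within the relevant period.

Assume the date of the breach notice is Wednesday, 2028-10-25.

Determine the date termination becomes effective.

2029-06-26

The last day of the suspension period: 2028-10-25 + 90 days = 2029-01-23.
The last day of the cure period: 64 calendar days after 2029-01-23 is 2029-03-28.
The date termination becomes effective: 2029-03-28 + 90 days = 2029-06-26. 2029-06-26 is a Tuesday, so no roll-forward applies.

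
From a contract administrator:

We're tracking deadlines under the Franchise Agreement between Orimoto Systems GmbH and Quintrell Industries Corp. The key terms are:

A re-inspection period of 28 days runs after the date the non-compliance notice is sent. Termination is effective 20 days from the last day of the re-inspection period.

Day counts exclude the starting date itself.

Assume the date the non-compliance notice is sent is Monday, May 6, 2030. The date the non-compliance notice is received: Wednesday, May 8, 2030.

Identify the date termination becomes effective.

Jun 23, 2030

Adding 28 calendar days to May 6, 2030 gives Jun 3, 2030, which is the last day of the re-inspection period.
The date termination becomes effective: 20 calendar days after Jun 3, 2030 is Jun 23, 2030.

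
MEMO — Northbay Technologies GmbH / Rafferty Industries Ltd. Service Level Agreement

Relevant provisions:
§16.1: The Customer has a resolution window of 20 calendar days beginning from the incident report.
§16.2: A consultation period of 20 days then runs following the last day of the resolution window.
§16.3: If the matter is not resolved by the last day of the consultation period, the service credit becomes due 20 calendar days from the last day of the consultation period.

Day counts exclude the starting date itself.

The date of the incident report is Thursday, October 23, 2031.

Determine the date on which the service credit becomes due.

The last day of the resolution window: 20 calendar days after October 23, 2031 is November 12, 2031.
The last day of the consultation period: November 12, 2031 + 20 days = December 2, 2031.
The date on which the service credit becomes due: 20 calendar days after December 2, 2031 is December 22, 2031.

December 22, 2031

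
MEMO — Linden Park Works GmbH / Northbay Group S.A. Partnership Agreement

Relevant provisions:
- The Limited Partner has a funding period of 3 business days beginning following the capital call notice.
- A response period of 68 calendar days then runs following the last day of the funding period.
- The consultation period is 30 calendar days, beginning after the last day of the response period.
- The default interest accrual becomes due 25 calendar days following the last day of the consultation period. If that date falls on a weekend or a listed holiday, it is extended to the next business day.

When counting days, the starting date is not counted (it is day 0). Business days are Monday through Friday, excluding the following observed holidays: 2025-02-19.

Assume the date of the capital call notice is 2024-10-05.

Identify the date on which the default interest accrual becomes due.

The last day of the funding period: counting 3 business days from Saturday, 2024-10-05 (Oct 7, Oct 8, Oct 9, skipping weekends) reaches Wednesday, 2024-10-09.
Adding 68 calendar days to 2024-10-09 gives 2024-12-16, which is the last day of the response period.
Adding 30 calendar days to 2024-12-16 gives 2025-01-15, which is the last day of the consultation period.
The date on which the default interest accrual becomes due: 25 calendar days after 2025-01-15 is 2025-02-09. That falls on a Sunday, so it rolls to the next business day, Monday, 2025-02-10.

2025-02-10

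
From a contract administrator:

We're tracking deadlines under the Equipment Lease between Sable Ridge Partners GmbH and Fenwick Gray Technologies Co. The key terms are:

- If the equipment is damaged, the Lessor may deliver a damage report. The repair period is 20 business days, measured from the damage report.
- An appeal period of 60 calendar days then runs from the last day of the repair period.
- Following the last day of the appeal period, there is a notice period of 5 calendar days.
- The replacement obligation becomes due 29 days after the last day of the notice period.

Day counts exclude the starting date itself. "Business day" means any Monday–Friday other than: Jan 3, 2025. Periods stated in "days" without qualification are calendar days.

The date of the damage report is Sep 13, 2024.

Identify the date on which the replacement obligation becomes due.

Jan 13, 2025

From Friday, Sep 13, 2024, 20 business days (Sep 16, Sep 17, Sep 18, Sep 19, …, Oct 9, Oct 10, Oct 11, skipping weekends) brings us to Friday, Oct 11, 2024, which is the last day of the repair period.
Adding 60 calendar days to Oct 11, 2024 gives Dec 10, 2024, which is the last day of the appeal period.
The last day of the notice period: 5 calendar days after Dec 10, 2024 is Dec 15, 2024.
The date on which the replacement obligation becomes due: Dec 15, 2024 + 29 days = Jan 13, 2025.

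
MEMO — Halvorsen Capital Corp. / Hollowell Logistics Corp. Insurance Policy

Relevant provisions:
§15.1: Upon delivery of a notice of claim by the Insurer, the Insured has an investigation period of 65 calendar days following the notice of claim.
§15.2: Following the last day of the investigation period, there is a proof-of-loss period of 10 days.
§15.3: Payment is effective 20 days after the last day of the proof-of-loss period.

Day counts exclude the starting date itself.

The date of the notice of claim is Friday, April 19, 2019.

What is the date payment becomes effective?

July 23, 2019

The last day of the investigation period: 65 calendar days after April 19, 2019 is June 23, 2019.
Adding 10 calendar days to June 23, 2019 gives July 3, 2019, which is the last day of the proof-of-loss period.
The date payment becomes effective: 20 calendar days after July 3, 2019 is July 23, 2019.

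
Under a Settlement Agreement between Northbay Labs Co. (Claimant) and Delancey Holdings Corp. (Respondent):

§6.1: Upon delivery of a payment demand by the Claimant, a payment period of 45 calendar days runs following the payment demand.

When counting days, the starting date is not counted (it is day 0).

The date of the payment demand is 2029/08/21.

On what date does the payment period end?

The last day of the payment period: 45 calendar days after 2029/08/21 is 2029/10/05.

2029/10/05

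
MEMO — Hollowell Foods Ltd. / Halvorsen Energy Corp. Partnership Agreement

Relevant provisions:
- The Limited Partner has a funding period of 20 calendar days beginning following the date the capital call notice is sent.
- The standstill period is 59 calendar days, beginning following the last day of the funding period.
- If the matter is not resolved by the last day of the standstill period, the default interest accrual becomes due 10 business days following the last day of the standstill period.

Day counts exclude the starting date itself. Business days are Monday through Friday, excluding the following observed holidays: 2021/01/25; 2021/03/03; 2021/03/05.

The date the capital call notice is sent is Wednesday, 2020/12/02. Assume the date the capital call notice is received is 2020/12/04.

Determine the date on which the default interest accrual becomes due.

2021/03/09

The last day of the funding period: 20 calendar days after 2020/12/02 is 2020/12/22.
Adding 59 calendar days to 2020/12/22 gives 2021/02/19, which is the last day of the standstill period.
The date on which the default interest accrual becomes due: counting 10 business days from Friday, 2021/02/19 (Feb 22, Feb 23, Feb 24, Feb 25, Feb 26, Mar 1, Mar 2, Mar 4, Mar 8, Mar 9, skipping weekends and the listed holidays on Mar 3, Mar 5) reaches Tuesday, 2021/03/09.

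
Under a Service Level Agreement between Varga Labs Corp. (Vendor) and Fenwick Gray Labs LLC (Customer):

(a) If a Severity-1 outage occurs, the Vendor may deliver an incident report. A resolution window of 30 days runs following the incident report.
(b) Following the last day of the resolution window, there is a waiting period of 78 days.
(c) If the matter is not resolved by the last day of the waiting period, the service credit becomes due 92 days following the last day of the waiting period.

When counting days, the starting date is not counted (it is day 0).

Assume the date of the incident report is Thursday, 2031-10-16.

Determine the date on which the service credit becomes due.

The last day of the resolution window: 2031-10-16 + 30 days = 2031-11-15.
The last day of the waiting period: 2031-11-15 + 78 days = 2032-02-01.
The date on which the service credit becomes due: 2032-02-01 + 92 days = 2032-05-03.

2032-05-03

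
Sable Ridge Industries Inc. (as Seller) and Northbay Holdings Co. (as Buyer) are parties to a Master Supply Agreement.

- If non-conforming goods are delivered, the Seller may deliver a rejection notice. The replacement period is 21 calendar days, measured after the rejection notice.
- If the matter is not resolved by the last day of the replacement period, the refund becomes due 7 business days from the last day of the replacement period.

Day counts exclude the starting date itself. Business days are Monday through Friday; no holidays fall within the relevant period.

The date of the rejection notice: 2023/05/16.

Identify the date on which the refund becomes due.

The last day of the replacement period: 2023/05/16 + 21 days = 2023/06/06.
From Tuesday, 2023/06/06, 7 business days (Jun 7, Jun 8, Jun 9, Jun 12, Jun 13, Jun 14, Jun 15, skipping weekends) brings us to Thursday, 2023/06/15, which is the date on which the refund becomes due.

2023/06/15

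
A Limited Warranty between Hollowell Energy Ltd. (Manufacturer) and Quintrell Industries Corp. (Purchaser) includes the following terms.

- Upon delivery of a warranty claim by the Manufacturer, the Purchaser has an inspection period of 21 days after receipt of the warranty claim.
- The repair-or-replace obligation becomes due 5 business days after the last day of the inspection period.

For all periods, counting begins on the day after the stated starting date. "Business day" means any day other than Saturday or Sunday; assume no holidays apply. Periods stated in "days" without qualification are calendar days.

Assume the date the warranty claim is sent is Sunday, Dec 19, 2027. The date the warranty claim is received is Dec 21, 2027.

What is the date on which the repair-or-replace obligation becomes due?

Adding 21 calendar days to Dec 21, 2027 gives Jan 11, 2028, which is the last day of the inspection period.
The date on which the repair-or-replace obligation becomes due: 5 business days after Tuesday, Jan 11, 2028, skipping weekends — Jan 12, Jan 13, Jan 14, Jan 17, Jan 18 — lands on Tuesday, Jan 18, 2028.

Jan 18, 2028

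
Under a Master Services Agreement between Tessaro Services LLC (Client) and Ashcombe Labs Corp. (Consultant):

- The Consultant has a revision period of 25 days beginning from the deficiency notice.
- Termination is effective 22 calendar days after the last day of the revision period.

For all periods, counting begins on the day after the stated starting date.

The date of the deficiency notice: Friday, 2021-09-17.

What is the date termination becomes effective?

Adding 25 calendar days to 2021-09-17 gives 2021-10-12, which is the last day of the revision period.
Adding 22 calendar days to 2021-10-12 gives 2021-11-03, which is the date termination becomes effective.

2021-11-03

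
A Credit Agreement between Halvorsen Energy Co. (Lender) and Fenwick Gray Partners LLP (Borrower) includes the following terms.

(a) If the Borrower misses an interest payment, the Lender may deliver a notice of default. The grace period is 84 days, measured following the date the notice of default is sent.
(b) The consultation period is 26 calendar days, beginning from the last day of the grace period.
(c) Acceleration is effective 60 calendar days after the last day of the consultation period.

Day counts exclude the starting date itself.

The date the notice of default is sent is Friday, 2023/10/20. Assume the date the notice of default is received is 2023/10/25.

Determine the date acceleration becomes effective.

The last day of the grace period: 2023/10/20 + 84 days = 2024/01/12.
The last day of the consultation period: 2024/01/12 + 26 days = 2024/02/07.
The date acceleration becomes effective: 2024/02/07 + 60 days = 2024/04/07.

2024/04/07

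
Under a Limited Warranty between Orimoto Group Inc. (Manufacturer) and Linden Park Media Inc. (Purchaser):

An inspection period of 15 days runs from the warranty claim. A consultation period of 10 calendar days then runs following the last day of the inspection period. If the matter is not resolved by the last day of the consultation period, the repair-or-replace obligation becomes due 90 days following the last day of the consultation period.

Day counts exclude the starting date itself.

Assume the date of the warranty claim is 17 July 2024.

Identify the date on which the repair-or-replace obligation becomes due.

9 November 2024

The last day of the inspection period: 17 July 2024 + 15 days = 1 August 2024.
Adding 10 calendar days to 1 August 2024 gives 11 August 2024, which is the last day of the consultation period.
The date on which the repair-or-replace obligation becomes due: 11 August 2024 + 90 days = 9 November 2024.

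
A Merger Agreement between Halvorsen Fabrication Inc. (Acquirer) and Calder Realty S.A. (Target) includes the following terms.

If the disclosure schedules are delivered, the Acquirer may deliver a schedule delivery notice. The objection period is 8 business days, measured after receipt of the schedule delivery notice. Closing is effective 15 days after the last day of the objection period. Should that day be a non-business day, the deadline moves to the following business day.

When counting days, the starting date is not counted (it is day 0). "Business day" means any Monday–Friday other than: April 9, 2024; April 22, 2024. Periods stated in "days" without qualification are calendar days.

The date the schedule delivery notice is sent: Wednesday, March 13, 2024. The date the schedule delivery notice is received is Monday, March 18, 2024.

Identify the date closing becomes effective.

The last day of the objection period: 8 business days after Monday, March 18, 2024, skipping weekends — Mar 19, Mar 20, Mar 21, Mar 22, Mar 25, Mar 26, Mar 27, Mar 28 — lands on Thursday, March 28, 2024.
The date closing becomes effective: 15 calendar days after March 28, 2024 is April 12, 2024. April 12, 2024 is a Friday and is not a listed holiday, so no roll-forward applies.

April 12, 2024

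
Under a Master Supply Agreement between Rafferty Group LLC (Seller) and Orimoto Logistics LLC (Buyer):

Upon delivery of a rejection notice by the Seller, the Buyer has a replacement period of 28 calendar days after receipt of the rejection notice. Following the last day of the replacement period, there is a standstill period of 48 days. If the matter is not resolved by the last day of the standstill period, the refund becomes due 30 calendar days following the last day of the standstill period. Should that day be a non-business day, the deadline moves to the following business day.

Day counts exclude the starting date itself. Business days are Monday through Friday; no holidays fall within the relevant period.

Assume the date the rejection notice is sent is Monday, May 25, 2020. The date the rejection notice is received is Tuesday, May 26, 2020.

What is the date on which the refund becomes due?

Sep 9, 2020

The last day of the replacement period: May 26, 2020 + 28 days = Jun 23, 2020.
The last day of the standstill period: Jun 23, 2020 + 48 days = Aug 10, 2020.
Adding 30 calendar days to Aug 10, 2020 gives Sep 9, 2020, which is the date on which the refund becomes due. Sep 9, 2020 is a Wednesday, so no roll-forward applies.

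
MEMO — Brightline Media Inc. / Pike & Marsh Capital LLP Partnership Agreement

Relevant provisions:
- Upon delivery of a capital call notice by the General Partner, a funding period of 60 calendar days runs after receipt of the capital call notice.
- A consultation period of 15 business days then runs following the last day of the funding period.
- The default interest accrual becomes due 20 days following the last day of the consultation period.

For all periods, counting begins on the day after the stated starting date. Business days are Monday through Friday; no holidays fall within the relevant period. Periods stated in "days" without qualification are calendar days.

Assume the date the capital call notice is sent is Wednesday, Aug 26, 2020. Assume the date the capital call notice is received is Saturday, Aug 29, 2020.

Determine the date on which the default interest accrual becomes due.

The last day of the funding period: 60 calendar days after Aug 29, 2020 is Oct 28, 2020.
From Wednesday, Oct 28, 2020, 15 business days (Oct 29, Oct 30, Nov 2, Nov 3, …, Nov 16, Nov 17, Nov 18, skipping weekends) brings us to Wednesday, Nov 18, 2020, which is the last day of the consultation period.
Adding 20 calendar days to Nov 18, 2020 gives Dec 8, 2020, which is the date on which the default interest accrual becomes due.

Dec 8, 2020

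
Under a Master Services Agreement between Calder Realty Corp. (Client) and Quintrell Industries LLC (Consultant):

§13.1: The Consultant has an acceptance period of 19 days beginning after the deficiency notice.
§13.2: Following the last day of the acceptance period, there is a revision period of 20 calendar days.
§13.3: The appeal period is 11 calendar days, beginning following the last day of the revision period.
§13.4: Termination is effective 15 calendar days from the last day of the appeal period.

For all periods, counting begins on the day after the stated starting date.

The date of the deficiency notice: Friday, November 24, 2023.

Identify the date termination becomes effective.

The last day of the acceptance period: November 24, 2023 + 19 days = December 13, 2023.
The last day of the revision period: December 13, 2023 + 20 days = January 2, 2024.
Adding 11 calendar days to January 2, 2024 gives January 13, 2024, which is the last day of the appeal period.
Adding 15 calendar days to January 13, 2024 gives January 28, 2024, which is the date termination becomes effective.

January 28, 2024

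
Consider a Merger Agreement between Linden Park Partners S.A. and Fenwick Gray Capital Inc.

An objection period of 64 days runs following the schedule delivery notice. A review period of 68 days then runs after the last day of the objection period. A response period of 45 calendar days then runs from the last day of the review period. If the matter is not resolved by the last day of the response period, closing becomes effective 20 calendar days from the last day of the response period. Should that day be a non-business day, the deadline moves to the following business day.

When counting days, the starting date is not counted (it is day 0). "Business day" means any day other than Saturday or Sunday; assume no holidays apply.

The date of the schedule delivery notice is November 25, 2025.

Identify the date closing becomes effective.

The last day of the objection period: November 25, 2025 + 64 days = January 28, 2026.
The last day of the review period: January 28, 2026 + 68 days = April 6, 2026.
The last day of the response period: 45 calendar days after April 6, 2026 is May 21, 2026.
Adding 20 calendar days to May 21, 2026 gives June 10, 2026, which is the date closing becomes effective. June 10, 2026 is a Wednesday, so no roll-forward applies.

June 10, 2026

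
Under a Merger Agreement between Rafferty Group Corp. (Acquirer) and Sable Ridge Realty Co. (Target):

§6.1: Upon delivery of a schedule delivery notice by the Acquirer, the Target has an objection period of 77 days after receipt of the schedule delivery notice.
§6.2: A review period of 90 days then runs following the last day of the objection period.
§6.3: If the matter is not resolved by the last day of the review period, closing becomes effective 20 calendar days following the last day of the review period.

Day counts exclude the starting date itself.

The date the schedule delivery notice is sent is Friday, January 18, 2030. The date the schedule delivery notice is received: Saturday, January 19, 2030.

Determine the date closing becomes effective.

Adding 77 calendar days to January 19, 2030 gives April 6, 2030, which is the last day of the objection period.
Adding 90 calendar days to April 6, 2030 gives July 5, 2030, which is the last day of the review period.
Adding 20 calendar days to July 5, 2030 gives July 25, 2030, which is the date closing becomes effective.

July 25, 2030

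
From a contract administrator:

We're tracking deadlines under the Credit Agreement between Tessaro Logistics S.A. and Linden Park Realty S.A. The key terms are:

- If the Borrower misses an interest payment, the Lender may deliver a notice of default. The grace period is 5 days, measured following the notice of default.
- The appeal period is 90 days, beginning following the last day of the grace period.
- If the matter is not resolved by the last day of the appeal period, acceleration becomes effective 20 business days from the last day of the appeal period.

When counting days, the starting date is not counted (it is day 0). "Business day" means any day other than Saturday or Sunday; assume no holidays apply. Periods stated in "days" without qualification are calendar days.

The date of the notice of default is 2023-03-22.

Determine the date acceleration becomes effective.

2023-07-21

The last day of the grace period: 5 calendar days after 2023-03-22 is 2023-03-27.
The last day of the appeal period: 90 calendar days after 2023-03-27 is 2023-06-25.
The date acceleration becomes effective: counting 20 business days from Sunday, 2023-06-25 (Jun 26, Jun 27, Jun 28, Jun 29, …, Jul 19, Jul 20, Jul 21, skipping weekends) reaches Friday, 2023-07-21.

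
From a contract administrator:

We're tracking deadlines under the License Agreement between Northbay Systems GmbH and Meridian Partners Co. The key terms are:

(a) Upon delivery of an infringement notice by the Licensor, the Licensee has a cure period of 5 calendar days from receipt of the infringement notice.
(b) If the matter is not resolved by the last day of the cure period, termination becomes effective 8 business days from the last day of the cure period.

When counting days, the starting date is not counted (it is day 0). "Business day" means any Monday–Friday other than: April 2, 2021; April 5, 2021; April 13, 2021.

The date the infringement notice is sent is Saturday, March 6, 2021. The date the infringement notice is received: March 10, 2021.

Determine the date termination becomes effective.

Adding 5 calendar days to March 10, 2021 gives March 15, 2021, which is the last day of the cure period.
From Monday, March 15, 2021, 8 business days (Mar 16, Mar 17, Mar 18, Mar 19, Mar 22, Mar 23, Mar 24, Mar 25, skipping weekends) brings us to Thursday, March 25, 2021, which is the date termination becomes effective.

March 25, 2021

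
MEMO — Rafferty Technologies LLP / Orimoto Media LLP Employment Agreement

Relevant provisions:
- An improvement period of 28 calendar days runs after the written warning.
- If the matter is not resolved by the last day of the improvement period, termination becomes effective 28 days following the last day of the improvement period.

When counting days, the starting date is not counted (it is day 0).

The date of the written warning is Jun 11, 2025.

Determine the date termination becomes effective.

Adding 28 calendar days to Jun 11, 2025 gives Jul 9, 2025, which is the last day of the improvement period.
The date termination becomes effective: Jul 9, 2025 + 28 days = Aug 6, 2025.

Aug 6, 2025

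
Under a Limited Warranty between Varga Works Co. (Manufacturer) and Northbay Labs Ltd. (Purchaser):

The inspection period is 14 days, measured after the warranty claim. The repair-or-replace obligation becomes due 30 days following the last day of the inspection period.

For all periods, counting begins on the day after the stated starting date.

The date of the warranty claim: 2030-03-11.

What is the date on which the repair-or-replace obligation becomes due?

2030-04-24

Adding 14 calendar days to 2030-03-11 gives 2030-03-25, which is the last day of the inspection period.
Adding 30 calendar days to 2030-03-25 gives 2030-04-24, which is the date on which the repair-or-replace obligation becomes due.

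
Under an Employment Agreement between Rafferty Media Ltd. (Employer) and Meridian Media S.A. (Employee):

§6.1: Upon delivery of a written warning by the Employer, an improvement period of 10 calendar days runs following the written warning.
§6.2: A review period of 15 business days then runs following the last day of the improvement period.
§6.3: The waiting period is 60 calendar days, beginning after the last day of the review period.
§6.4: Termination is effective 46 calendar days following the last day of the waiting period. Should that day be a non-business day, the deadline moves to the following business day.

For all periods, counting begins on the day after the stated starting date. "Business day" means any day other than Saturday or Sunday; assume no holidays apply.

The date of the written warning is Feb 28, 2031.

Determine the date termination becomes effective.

Jul 15, 2031

The last day of the improvement period: 10 calendar days after Feb 28, 2031 is Mar 10, 2031.
The last day of the review period: 15 business days after Monday, Mar 10, 2031, skipping weekends — Mar 11, Mar 12, Mar 13, Mar 14, …, Mar 27, Mar 28, Mar 31 — lands on Monday, Mar 31, 2031.
The last day of the waiting period: Mar 31, 2031 + 60 days = May 30, 2031.
The date termination becomes effective: 46 calendar days after May 30, 2031 is Jul 15, 2031. Jul 15, 2031 is a Tuesday, so no roll-forward applies.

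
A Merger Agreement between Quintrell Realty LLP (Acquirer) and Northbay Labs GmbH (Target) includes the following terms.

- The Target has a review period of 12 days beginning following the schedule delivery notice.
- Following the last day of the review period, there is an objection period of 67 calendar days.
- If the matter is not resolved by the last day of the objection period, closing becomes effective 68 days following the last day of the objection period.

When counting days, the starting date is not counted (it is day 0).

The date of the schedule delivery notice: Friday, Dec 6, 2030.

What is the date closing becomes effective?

May 2, 2031

The last day of the review period: Dec 6, 2030 + 12 days = Dec 18, 2030.
The last day of the objection period: 67 calendar days after Dec 18, 2030 is Feb 23, 2031.
The date closing becomes effective: Feb 23, 2031 + 68 days = May 2, 2031.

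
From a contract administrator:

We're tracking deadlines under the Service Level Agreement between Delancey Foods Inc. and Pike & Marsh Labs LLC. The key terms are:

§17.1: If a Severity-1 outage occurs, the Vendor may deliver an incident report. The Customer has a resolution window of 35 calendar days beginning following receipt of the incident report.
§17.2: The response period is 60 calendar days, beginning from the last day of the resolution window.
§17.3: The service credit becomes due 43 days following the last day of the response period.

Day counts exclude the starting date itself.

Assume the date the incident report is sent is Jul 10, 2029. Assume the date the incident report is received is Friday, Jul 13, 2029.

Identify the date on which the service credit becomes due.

Adding 35 calendar days to Jul 13, 2029 gives Aug 17, 2029, which is the last day of the resolution window.
The last day of the response period: 60 calendar days after Aug 17, 2029 is Oct 16, 2029.
Adding 43 calendar days to Oct 16, 2029 gives Nov 28, 2029, which is the date on which the service credit becomes due.

Nov 28, 2029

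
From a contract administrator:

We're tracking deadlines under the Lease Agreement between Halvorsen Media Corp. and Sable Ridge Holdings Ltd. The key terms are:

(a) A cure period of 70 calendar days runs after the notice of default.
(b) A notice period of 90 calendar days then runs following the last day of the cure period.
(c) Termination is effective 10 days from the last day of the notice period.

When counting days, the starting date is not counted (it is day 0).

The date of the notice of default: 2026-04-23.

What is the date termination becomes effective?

2026-10-10

Adding 70 calendar days to 2026-04-23 gives 2026-07-02, which is the last day of the cure period.
The last day of the notice period: 90 calendar days after 2026-07-02 is 2026-09-30.
Adding 10 calendar days to 2026-09-30 gives 2026-10-10, which is the date termination becomes effective.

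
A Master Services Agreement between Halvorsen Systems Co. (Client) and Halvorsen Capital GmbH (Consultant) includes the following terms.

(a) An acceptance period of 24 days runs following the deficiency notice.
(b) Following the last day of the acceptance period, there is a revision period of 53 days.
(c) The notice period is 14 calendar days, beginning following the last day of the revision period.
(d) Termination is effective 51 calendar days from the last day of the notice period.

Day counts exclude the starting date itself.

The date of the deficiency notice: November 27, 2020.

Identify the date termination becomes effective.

The last day of the acceptance period: 24 calendar days after November 27, 2020 is December 21, 2020.
The last day of the revision period: December 21, 2020 + 53 days = February 12, 2021.
The last day of the notice period: February 12, 2021 + 14 days = February 26, 2021.
Adding 51 calendar days to February 26, 2021 gives April 18, 2021, which is the date termination becomes effective.

April 18, 2021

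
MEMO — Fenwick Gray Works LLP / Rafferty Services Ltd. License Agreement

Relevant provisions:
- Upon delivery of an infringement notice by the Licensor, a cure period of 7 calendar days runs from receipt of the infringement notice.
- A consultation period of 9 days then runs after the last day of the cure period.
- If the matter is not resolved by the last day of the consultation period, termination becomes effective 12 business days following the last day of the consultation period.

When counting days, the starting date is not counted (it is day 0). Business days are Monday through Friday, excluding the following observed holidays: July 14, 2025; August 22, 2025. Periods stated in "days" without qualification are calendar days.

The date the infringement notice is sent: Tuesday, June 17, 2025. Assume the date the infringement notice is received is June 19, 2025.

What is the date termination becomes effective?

July 23, 2025

The last day of the cure period: June 19, 2025 + 7 days = June 26, 2025.
Adding 9 calendar days to June 26, 2025 gives July 5, 2025, which is the last day of the consultation period.
From Saturday, July 5, 2025, 12 business days (Jul 7, Jul 8, Jul 9, Jul 10, …, Jul 21, Jul 22, Jul 23, skipping weekends and the listed holiday on Jul 14) brings us to Wednesday, July 23, 2025, which is the date termination becomes effective.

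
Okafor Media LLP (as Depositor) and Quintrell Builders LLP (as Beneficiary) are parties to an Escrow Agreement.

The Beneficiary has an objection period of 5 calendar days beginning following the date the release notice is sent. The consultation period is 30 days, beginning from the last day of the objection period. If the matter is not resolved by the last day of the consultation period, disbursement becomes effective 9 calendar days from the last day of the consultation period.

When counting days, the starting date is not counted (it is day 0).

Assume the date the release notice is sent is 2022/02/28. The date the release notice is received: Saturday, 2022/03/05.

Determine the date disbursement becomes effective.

The last day of the objection period: 5 calendar days after 2022/02/28 is 2022/03/05.
The last day of the consultation period: 30 calendar days after 2022/03/05 is 2022/04/04.
Adding 9 calendar days to 2022/04/04 gives 2022/04/13, which is the date disbursement becomes effective.

2022/04/13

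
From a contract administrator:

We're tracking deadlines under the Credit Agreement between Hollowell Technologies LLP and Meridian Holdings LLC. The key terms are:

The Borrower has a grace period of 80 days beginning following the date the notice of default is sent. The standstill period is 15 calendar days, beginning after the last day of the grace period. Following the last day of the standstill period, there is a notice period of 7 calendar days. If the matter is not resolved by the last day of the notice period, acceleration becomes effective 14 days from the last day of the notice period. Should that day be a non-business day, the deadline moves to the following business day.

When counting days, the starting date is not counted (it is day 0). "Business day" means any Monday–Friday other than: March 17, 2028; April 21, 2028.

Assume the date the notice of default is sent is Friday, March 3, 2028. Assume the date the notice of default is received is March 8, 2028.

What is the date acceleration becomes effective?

June 27, 2028

The last day of the grace period: March 3, 2028 + 80 days = May 22, 2028.
The last day of the standstill period: 15 calendar days after May 22, 2028 is June 6, 2028.
The last day of the notice period: June 6, 2028 + 7 days = June 13, 2028.
Adding 14 calendar days to June 13, 2028 gives June 27, 2028, which is the date acceleration becomes effective. June 27, 2028 is a Tuesday and is not a listed holiday, so no roll-forward applies.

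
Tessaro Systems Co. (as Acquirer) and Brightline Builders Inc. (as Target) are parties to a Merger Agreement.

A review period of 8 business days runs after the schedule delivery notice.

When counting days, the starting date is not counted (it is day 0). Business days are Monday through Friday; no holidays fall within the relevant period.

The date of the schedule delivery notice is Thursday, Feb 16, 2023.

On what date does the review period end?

Feb 28, 2023

The last day of the review period: 8 business days after Thursday, Feb 16, 2023, skipping weekends — Feb 17, Feb 20, Feb 21, Feb 22, Feb 23, Feb 24, Feb 27, Feb 28 — lands on Tuesday, Feb 28, 2023.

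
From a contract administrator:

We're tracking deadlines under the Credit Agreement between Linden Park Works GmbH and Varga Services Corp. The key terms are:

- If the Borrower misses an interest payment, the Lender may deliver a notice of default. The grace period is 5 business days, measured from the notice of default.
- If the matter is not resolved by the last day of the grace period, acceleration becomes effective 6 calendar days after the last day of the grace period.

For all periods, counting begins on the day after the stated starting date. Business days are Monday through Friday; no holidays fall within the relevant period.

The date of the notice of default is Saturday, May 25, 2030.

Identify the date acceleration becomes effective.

The last day of the grace period: 5 business days after Saturday, May 25, 2030, skipping weekends — May 27, May 28, May 29, May 30, May 31 — lands on Friday, May 31, 2030.
The date acceleration becomes effective: 6 calendar days after May 31, 2030 is June 6, 2030.

June 6, 2030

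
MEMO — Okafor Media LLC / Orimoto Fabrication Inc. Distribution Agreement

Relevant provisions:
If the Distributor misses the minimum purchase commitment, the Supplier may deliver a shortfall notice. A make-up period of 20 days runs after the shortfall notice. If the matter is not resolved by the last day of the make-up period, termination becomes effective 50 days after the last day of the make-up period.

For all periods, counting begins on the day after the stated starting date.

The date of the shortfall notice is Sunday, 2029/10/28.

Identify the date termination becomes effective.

2030/01/06

The last day of the make-up period: 2029/10/28 + 20 days = 2029/11/17.
The date termination becomes effective: 50 calendar days after 2029/11/17 is 2030/01/06.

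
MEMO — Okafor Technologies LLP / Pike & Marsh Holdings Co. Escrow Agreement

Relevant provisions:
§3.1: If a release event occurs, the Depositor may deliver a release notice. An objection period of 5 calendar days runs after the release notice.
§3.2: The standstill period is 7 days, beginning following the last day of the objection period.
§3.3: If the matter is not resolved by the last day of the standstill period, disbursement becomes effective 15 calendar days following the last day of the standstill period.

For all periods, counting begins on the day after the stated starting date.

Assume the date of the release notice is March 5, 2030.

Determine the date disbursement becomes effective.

April 1, 2030

Adding 5 calendar days to March 5, 2030 gives March 10, 2030, which is the last day of the objection period.
Adding 7 calendar days to March 10, 2030 gives March 17, 2030, which is the last day of the standstill period.
Adding 15 calendar days to March 17, 2030 gives April 1, 2030, which is the date disbursement becomes effective.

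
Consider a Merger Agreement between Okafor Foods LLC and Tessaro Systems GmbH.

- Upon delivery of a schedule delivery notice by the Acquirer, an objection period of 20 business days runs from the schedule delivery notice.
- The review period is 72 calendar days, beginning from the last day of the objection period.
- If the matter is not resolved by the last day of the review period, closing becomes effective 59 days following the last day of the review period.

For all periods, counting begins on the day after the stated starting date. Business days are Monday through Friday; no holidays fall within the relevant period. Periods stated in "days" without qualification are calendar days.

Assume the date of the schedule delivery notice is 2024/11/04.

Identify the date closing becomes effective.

2025/04/12

From Monday, 2024/11/04, 20 business days (Nov 5, Nov 6, Nov 7, Nov 8, …, Nov 28, Nov 29, Dec 2, skipping weekends) brings us to Monday, 2024/12/02, which is the last day of the objection period.
Adding 72 calendar days to 2024/12/02 gives 2025/02/12, which is the last day of the review period.
Adding 59 calendar days to 2025/02/12 gives 2025/04/12, which is the date closing becomes effective.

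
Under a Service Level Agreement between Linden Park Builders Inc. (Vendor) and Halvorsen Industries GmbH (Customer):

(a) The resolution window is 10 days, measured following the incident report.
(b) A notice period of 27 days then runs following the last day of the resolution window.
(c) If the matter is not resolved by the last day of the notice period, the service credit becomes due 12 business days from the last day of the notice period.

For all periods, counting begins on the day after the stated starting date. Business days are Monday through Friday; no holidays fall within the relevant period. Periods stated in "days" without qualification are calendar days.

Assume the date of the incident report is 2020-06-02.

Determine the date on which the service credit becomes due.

The last day of the resolution window: 2020-06-02 + 10 days = 2020-06-12.
The last day of the notice period: 2020-06-12 + 27 days = 2020-07-09.
The date on which the service credit becomes due: 12 business days after Thursday, 2020-07-09, skipping weekends — Jul 10, Jul 13, Jul 14, Jul 15, …, Jul 23, Jul 24, Jul 27 — lands on Monday, 2020-07-27.

2020-07-27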